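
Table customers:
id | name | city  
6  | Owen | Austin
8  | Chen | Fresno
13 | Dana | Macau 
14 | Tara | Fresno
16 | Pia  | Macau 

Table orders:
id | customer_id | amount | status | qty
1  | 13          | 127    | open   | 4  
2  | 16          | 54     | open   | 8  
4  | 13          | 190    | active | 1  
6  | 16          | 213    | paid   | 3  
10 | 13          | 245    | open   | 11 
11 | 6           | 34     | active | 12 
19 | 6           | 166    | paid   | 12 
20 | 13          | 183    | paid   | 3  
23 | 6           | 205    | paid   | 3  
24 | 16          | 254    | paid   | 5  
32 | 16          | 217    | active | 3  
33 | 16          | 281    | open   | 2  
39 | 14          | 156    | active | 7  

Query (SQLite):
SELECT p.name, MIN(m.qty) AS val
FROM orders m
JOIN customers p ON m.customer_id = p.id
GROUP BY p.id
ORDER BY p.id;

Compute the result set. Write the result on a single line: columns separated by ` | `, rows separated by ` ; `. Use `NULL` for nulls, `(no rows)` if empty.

Join each orders row to its customers via customer_id.
Group joined rows by customers.id; compute MIN(m.qty) per group.
  6: ids {11, 19, 23} → MIN(m.qty)=3
  13: ids {1, 4, 10, 20} → MIN(m.qty)=1
  14: ids {39} → MIN(m.qty)=7
  16: ids {2, 6, 24, 32, 33} → MIN(m.qty)=2

Owen | 3 ; Dana | 1 ; Tara | 7 ; Pia | 2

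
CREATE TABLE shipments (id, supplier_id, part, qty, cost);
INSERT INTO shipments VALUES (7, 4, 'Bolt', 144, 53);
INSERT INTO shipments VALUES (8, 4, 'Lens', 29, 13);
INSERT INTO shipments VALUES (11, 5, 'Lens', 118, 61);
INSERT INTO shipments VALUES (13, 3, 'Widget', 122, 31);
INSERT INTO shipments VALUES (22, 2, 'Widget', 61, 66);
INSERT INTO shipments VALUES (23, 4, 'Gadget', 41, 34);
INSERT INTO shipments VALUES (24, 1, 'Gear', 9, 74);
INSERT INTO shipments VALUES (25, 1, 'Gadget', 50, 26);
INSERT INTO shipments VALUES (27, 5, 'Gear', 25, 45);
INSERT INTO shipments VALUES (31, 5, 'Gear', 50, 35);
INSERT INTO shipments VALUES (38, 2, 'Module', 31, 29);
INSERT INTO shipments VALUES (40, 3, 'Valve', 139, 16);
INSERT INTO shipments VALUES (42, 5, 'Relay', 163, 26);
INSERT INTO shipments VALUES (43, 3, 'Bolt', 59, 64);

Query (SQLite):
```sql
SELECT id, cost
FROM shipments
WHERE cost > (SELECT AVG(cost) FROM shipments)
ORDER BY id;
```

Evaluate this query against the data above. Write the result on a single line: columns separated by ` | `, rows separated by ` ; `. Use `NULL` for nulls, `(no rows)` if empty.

Scalar subquery: AVG(cost) over all shipments rows = 40.928571 (≈; comparison uses full precision).
Keep rows where cost > that value.

7 | 53 ; 11 | 61 ; 22 | 66 ; 24 | 74 ; 27 | 45 ; 43 | 64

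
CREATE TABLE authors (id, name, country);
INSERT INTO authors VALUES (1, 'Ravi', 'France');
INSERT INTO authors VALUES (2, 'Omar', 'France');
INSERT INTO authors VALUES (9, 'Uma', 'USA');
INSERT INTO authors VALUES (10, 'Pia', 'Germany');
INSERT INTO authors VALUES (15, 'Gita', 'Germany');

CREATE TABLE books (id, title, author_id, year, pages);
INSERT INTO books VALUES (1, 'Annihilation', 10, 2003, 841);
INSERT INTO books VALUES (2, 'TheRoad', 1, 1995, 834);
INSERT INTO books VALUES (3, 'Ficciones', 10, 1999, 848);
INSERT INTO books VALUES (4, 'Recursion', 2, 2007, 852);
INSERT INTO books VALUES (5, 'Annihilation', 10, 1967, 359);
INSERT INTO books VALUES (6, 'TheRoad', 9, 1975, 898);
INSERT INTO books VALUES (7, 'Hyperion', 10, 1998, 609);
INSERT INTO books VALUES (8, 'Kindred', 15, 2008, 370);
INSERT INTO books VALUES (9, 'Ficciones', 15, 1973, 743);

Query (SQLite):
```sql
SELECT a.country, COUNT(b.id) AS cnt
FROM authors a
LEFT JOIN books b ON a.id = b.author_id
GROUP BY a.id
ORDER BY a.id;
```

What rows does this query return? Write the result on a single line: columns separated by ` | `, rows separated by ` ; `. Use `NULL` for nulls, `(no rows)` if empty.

France | 1 ; France | 1 ; USA | 1 ; Germany | 4 ; Germany | 2

LEFT JOIN keeps every authors row; unmatched ones get NULL for books columns.
Group by authors.id and compute COUNT(b.id). COUNT(col) of an all-NULL group is 0.
  1: ids {2} → COUNT(b.id)=1
  2: ids {4} → COUNT(b.id)=1
  9: ids {6} → COUNT(b.id)=1
  10: ids {1, 3, 5, 7} → COUNT(b.id)=4
  15: ids {8, 9} → COUNT(b.id)=2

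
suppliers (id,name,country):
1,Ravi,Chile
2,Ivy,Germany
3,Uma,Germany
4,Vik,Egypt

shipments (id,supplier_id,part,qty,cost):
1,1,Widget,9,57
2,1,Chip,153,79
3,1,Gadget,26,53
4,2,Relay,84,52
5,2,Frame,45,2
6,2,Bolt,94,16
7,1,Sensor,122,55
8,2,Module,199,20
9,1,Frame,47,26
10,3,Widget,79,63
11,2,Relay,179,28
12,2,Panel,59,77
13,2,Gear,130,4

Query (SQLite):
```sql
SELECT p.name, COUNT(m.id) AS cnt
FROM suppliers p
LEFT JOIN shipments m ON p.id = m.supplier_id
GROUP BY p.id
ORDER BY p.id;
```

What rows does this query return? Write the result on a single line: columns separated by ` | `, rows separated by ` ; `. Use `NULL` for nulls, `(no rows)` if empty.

LEFT JOIN keeps every suppliers row; unmatched ones get NULL for shipments columns.
Group by suppliers.id and compute COUNT(m.id). COUNT(col) of an all-NULL group is 0.
  1: ids {1, 2, 3, 7, 9} → COUNT(m.id)=5
  2: ids {4, 5, 6, 8, 11, 12, 13} → COUNT(m.id)=7
  3: ids {10} → COUNT(m.id)=1
  4: ids {—} → COUNT(m.id)=0

Ravi | 5 ; Ivy | 7 ; Uma | 1 ; Vik | 0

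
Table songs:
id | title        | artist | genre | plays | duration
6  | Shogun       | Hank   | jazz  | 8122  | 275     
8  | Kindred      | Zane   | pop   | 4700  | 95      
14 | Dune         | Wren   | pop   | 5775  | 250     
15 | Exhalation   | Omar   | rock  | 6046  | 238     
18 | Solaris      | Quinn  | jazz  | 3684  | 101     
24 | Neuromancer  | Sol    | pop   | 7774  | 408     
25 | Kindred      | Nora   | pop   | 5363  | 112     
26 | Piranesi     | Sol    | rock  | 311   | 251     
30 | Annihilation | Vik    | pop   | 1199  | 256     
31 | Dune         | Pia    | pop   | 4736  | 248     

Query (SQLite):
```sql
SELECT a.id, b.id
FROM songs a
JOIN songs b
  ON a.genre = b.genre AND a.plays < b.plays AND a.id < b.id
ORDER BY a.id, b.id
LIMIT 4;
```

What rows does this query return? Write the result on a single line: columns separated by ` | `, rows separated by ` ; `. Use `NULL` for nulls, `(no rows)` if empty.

Pairs (a,b) with same genre, a.plays < b.plays, a.id < b.id.
genre groups: jazz:{6,18} pop:{8,14,24,25,30,31} rock:{15,26}
Ordered by (a.id, b.id); first 4.

8 | 14 ; 8 | 24 ; 8 | 25 ; 8 | 31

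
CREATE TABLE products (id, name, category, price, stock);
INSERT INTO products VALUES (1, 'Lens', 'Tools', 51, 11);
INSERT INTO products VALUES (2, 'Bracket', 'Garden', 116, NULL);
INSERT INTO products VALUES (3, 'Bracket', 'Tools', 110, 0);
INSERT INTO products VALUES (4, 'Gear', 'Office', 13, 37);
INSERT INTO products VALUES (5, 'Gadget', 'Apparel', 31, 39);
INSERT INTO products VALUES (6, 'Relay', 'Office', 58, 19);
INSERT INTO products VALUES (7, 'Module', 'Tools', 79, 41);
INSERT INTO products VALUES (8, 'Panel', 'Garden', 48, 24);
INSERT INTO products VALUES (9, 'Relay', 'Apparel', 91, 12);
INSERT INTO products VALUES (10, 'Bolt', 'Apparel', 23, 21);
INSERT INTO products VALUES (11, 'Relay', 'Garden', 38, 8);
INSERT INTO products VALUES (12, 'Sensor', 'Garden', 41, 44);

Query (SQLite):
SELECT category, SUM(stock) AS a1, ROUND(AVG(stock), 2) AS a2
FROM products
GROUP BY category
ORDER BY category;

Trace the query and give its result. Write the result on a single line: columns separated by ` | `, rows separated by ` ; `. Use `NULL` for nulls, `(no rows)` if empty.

Apparel | 72 | 24 ; Garden | 76 | 25.33 ; Office | 56 | 28 ; Tools | 52 | 17.33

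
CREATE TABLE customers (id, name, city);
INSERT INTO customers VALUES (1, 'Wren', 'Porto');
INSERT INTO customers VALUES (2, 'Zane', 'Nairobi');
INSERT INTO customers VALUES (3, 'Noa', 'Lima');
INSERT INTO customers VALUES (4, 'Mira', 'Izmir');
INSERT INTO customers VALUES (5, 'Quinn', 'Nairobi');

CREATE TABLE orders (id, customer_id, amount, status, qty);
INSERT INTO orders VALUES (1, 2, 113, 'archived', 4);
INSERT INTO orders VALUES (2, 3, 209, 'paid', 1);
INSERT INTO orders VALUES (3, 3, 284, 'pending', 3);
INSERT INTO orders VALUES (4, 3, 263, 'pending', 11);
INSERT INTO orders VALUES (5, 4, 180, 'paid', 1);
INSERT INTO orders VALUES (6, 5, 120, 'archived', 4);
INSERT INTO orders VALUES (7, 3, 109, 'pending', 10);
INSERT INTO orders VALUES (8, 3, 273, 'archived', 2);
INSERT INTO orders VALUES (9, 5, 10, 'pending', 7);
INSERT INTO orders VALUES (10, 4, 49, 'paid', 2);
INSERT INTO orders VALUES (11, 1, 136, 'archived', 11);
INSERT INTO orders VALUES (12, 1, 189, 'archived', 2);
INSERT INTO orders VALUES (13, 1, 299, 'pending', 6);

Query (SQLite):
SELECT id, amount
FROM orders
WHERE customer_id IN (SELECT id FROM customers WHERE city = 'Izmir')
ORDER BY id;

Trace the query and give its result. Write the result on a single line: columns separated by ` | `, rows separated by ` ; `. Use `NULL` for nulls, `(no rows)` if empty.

Inner query: customers.id where city = 'Izmir'.
Outer: keep orders rows whose customer_id is in that set.
Inner query → {4}

5 | 180 ; 10 | 49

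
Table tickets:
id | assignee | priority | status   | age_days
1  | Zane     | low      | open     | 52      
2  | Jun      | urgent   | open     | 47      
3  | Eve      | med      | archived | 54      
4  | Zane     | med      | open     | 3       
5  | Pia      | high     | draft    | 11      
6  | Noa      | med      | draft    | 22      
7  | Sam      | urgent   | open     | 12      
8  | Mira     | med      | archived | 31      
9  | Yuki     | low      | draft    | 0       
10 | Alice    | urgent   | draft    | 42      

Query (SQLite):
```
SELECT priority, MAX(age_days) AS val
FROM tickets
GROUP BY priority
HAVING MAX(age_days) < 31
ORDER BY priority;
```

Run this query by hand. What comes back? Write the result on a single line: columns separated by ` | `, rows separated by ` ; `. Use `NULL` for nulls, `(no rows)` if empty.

high | 11

Partition tickets by priority; compute MAX(age_days) within each group.
HAVING: keep groups where MAX(age_days) < 31.
  high: ids {5} → MAX(age_days)=11
  low: ids {1, 9} → MAX(age_days)=52
  med: ids {3, 4, 6, 8} → MAX(age_days)=54
  urgent: ids {2, 7, 10} → MAX(age_days)=47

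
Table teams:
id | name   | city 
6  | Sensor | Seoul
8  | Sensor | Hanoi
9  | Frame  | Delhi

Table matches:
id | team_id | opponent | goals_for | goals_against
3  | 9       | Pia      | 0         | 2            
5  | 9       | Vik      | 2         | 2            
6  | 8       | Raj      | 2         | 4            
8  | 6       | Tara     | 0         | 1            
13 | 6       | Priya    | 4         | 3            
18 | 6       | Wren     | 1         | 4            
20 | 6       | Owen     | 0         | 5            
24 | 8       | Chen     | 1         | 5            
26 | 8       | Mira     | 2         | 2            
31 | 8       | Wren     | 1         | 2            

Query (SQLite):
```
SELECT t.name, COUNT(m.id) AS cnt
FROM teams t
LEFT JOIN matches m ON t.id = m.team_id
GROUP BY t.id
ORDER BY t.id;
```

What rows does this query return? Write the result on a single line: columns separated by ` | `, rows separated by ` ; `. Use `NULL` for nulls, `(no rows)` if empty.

Sensor | 4 ; Sensor | 4 ; Frame | 2

LEFT JOIN keeps every teams row; unmatched ones get NULL for matches columns.
Group by teams.id and compute COUNT(m.id). COUNT(col) of an all-NULL group is 0.
  6: ids {8, 13, 18, 20} → COUNT(m.id)=4
  8: ids {6, 24, 26, 31} → COUNT(m.id)=4
  9: ids {3, 5} → COUNT(m.id)=2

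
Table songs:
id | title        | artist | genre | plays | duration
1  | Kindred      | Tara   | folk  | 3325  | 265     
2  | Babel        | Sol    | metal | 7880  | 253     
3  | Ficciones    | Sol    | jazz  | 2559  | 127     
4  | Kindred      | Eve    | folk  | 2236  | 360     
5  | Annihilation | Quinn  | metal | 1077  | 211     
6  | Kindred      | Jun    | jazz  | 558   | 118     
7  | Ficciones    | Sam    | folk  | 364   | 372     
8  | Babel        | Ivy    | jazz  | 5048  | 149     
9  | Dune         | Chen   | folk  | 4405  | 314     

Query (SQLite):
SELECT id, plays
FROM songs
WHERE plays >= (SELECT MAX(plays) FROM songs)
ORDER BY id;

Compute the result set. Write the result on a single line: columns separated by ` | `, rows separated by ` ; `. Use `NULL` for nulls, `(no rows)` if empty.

Scalar subquery: MAX(plays) over all songs rows = 7880.
Keep rows where plays >= that value.

2 | 7880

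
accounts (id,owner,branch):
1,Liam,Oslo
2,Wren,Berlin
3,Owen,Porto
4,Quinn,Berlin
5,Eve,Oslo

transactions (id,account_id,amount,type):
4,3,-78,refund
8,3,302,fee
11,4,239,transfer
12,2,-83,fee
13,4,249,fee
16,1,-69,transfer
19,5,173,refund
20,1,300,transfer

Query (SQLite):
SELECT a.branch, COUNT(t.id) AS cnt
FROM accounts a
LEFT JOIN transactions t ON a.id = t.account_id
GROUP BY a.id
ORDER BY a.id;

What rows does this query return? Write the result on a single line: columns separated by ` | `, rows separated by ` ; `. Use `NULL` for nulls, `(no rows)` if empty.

LEFT JOIN keeps every accounts row; unmatched ones get NULL for transactions columns.
Group by accounts.id and compute COUNT(t.id). COUNT(col) of an all-NULL group is 0.
  1: ids {16, 20} → COUNT(t.id)=2
  2: ids {12} → COUNT(t.id)=1
  3: ids {4, 8} → COUNT(t.id)=2
  4: ids {11, 13} → COUNT(t.id)=2
  5: ids {19} → COUNT(t.id)=1

Oslo | 2 ; Berlin | 1 ; Porto | 2 ; Berlin | 2 ; Oslo | 1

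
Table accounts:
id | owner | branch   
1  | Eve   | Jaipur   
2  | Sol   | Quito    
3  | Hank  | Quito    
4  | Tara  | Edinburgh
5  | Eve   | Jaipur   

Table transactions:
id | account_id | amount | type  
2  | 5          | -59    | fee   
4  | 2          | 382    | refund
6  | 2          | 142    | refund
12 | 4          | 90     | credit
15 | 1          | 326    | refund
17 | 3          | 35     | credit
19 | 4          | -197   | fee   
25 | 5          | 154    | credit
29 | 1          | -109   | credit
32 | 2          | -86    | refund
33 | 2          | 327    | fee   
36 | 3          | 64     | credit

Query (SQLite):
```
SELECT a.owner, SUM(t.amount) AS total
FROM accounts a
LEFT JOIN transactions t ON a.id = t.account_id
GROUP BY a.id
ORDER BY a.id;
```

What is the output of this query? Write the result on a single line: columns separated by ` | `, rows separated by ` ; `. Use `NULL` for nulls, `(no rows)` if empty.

LEFT JOIN keeps every accounts row; unmatched ones get NULL for transactions columns.
Group by accounts.id and compute SUM(t.amount). SUM over an all-NULL group is NULL.
  1: ids {15, 29} → SUM(t.amount)=217
  2: ids {4, 6, 32, 33} → SUM(t.amount)=765
  3: ids {17, 36} → SUM(t.amount)=99
  4: ids {12, 19} → SUM(t.amount)=-107
  5: ids {2, 25} → SUM(t.amount)=95

Eve | 217 ; Sol | 765 ; Hank | 99 ; Tara | -107 ; Eve | 95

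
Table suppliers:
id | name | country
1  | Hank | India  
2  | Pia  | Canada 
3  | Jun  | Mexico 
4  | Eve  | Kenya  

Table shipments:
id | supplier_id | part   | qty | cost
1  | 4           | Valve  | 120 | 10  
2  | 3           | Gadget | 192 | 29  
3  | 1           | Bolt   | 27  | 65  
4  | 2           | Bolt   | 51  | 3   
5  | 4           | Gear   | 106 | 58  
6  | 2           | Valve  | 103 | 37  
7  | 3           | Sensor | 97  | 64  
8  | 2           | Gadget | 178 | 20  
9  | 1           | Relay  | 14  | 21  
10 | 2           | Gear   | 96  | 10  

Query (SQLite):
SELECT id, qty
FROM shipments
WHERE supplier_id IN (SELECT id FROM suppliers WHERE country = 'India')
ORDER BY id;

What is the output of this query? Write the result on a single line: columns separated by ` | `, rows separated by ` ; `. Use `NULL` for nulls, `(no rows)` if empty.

3 | 27 ; 9 | 14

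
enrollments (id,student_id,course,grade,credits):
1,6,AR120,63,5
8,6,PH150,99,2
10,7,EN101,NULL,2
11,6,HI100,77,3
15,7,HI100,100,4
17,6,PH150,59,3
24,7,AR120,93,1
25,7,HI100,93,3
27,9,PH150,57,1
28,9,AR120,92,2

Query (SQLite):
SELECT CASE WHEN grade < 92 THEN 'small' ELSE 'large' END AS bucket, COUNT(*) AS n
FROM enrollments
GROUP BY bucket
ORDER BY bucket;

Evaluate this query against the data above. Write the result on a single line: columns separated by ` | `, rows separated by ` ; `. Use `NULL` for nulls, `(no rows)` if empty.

Bucket rows by grade < 92 → 'small' else 'large'; count each bucket.
NULL < 92 is unknown, so NULL grade falls into ELSE → 'large'.

large | 6 ; small | 4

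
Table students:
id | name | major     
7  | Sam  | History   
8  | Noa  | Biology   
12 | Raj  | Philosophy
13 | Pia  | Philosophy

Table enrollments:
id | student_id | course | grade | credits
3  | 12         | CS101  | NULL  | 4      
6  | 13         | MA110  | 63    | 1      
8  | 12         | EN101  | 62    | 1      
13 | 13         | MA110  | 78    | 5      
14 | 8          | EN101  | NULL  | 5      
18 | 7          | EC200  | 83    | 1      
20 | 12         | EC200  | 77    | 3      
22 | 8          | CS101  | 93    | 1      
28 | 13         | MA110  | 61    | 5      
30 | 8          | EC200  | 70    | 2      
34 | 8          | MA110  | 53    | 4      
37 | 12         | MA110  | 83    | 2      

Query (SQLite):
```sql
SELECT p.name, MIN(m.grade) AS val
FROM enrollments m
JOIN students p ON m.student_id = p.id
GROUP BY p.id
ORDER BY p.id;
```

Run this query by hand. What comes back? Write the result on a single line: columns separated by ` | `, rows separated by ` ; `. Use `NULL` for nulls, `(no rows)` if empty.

Sam | 83 ; Noa | 53 ; Raj | 62 ; Pia | 61

Join each enrollments row to its students via student_id.
Group joined rows by students.id; compute MIN(m.grade) per group.
  7: ids {18} → MIN(m.grade)=83
  8: ids {14, 22, 30, 34} → MIN(m.grade)=53
  12: ids {3, 8, 20, 37} → MIN(m.grade)=62
  13: ids {6, 13, 28} → MIN(m.grade)=61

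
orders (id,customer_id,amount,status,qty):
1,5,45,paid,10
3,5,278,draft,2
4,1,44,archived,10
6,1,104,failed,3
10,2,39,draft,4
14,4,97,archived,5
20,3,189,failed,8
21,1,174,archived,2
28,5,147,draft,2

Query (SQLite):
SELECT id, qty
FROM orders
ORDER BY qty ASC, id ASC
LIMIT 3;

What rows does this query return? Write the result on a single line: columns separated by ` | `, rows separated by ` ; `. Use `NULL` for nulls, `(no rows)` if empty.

3 | 2 ; 21 | 2 ; 28 | 2

Sort by qty asc, tiebreak id asc: (2, id=3), (2, id=21), (2, id=28), (3, id=6), (4, id=10), (5, id=14) …. Take first 3.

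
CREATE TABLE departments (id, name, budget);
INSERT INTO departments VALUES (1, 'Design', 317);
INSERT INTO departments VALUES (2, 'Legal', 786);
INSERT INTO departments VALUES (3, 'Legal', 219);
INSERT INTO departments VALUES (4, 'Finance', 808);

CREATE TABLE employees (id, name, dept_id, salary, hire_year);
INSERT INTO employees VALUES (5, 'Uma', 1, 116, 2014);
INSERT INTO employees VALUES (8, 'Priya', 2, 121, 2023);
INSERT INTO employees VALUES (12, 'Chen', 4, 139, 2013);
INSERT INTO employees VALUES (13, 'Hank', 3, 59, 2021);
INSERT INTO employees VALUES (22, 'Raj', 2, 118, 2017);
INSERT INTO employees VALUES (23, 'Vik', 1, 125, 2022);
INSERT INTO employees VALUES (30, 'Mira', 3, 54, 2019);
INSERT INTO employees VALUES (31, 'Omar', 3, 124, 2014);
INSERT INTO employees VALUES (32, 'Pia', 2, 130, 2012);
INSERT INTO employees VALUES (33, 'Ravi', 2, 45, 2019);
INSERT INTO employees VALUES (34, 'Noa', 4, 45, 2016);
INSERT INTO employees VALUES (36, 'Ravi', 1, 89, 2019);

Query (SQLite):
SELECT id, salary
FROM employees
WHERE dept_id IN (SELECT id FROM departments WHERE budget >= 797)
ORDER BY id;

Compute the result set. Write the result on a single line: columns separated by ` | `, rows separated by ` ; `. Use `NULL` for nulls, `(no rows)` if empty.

12 | 139 ; 34 | 45

Inner query: departments.id where budget >= 797.
Outer: keep employees rows whose dept_id is in that set.
Inner query → {4}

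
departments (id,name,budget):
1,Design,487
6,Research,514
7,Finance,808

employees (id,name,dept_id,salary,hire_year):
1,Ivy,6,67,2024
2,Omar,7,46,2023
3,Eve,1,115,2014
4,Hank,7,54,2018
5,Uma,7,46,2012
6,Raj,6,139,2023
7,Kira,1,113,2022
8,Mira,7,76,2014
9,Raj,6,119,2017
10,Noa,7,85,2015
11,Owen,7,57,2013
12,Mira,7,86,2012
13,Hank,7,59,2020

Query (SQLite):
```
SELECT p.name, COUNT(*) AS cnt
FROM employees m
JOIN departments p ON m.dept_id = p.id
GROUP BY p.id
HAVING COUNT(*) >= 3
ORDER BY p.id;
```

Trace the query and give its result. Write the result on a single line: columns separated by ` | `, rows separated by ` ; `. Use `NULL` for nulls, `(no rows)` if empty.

Join each employees row to its departments via dept_id.
Group joined rows by departments.id; compute COUNT(*) per group.
HAVING: keep groups with count ≥ 3.
  1: ids {3, 7} → COUNT(*)=2
  6: ids {1, 6, 9} → COUNT(*)=3
  7: ids {2, 4, 5, 8, 10, 11, 12, 13} → COUNT(*)=8

Research | 3 ; Finance | 8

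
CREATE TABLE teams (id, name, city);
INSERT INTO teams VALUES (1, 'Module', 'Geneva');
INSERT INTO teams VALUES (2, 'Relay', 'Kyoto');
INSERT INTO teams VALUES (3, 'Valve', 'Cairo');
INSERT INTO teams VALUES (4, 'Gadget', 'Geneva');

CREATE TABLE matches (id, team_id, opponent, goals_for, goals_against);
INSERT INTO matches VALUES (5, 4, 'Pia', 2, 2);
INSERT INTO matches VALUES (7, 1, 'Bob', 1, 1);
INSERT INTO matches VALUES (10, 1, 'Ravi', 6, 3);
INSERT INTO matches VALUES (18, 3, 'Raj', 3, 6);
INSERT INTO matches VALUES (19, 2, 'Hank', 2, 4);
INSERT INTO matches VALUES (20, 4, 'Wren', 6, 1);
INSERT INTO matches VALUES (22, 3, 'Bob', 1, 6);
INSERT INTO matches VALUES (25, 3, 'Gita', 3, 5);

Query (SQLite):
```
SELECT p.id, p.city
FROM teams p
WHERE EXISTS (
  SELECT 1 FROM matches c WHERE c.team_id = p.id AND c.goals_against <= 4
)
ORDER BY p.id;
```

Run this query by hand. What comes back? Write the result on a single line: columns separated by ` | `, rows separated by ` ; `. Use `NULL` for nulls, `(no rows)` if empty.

1 | Geneva ; 2 | Kyoto ; 4 | Geneva

For each teams row, check whether any matches with matching team_id has goals_against <= 4.
Keep rows where that is true.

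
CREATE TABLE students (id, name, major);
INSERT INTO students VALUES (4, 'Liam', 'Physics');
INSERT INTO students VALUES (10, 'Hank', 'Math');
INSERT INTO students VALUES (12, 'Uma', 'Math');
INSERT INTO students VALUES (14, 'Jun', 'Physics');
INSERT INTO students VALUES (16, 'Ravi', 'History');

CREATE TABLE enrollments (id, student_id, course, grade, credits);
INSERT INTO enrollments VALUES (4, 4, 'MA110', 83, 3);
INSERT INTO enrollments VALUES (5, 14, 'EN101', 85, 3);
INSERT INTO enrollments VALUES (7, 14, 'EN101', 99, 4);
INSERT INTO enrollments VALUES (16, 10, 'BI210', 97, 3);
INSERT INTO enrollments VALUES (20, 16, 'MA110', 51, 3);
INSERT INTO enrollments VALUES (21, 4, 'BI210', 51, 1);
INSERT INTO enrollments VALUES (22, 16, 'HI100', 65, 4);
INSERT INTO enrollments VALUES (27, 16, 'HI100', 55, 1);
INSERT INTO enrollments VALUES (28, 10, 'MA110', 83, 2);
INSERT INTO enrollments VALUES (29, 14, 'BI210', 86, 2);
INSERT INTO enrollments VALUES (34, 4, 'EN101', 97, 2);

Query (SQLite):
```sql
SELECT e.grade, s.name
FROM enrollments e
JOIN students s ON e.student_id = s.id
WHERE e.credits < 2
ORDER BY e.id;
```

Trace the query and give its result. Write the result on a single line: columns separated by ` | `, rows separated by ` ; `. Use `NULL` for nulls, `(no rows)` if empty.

Each enrollments row matches the students row where student_id = students.id.
Then keep rows with e.credits < 2.

51 | Liam ; 55 | Ravi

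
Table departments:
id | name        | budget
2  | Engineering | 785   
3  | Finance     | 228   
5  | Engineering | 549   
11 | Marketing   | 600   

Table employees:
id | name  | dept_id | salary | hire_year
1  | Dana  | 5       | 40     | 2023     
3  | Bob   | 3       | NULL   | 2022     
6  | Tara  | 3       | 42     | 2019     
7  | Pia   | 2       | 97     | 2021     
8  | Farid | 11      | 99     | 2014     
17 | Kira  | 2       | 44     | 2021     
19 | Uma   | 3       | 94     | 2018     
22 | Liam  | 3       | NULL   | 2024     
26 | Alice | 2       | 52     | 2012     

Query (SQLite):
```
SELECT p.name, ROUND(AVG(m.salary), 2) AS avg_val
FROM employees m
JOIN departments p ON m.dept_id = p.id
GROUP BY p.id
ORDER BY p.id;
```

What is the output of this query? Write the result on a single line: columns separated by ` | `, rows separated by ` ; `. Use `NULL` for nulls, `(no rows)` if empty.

Join each employees row to its departments via dept_id.
Group joined rows by departments.id; compute ROUND(AVG(m.salary), 2) per group.
  2: ids {7, 17, 26} → ROUND(AVG(m.salary), 2)=64.33
  3: ids {3, 6, 19, 22} → ROUND(AVG(m.salary), 2)=68
  5: ids {1} → ROUND(AVG(m.salary), 2)=40
  11: ids {8} → ROUND(AVG(m.salary), 2)=99

Engineering | 64.33 ; Finance | 68 ; Engineering | 40 ; Marketing | 99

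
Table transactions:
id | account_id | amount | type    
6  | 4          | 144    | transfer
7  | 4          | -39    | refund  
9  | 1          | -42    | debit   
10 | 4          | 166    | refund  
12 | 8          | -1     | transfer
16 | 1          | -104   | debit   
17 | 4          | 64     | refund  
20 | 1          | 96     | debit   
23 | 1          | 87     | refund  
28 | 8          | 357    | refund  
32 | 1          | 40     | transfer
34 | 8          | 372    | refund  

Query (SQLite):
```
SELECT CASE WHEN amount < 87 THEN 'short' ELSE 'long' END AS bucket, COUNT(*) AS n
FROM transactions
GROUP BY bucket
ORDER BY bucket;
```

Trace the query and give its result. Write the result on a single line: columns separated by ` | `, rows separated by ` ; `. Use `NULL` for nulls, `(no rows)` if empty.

Bucket rows by amount < 87 → 'short' else 'long'; count each bucket.

long | 6 ; short | 6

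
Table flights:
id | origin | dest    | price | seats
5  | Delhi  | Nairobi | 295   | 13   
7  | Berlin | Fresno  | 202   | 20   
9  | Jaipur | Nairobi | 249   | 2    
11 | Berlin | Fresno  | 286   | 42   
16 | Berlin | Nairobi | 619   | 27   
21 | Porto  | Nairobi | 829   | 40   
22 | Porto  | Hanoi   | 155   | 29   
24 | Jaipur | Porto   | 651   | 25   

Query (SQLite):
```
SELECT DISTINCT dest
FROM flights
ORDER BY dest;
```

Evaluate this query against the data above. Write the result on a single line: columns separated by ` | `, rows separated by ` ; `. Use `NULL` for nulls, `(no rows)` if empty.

Fresno ; Hanoi ; Nairobi ; Porto

Collect distinct dest values from flights.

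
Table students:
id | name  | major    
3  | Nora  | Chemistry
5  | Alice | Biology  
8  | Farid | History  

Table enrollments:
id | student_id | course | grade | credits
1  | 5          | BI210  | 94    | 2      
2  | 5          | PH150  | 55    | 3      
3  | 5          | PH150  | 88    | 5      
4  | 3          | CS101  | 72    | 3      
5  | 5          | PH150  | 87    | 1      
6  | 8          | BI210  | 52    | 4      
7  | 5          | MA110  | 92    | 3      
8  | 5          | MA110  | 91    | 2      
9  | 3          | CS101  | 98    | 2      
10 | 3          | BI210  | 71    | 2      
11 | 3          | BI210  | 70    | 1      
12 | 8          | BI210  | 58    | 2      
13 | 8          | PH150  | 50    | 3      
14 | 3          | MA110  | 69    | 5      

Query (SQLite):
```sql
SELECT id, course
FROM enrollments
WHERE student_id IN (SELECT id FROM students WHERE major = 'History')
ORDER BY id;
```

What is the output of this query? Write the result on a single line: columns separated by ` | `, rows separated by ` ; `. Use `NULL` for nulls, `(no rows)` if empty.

Inner query: students.id where major = 'History'.
Outer: keep enrollments rows whose student_id is in that set.
Inner query → {8}

6 | BI210 ; 12 | BI210 ; 13 | PH150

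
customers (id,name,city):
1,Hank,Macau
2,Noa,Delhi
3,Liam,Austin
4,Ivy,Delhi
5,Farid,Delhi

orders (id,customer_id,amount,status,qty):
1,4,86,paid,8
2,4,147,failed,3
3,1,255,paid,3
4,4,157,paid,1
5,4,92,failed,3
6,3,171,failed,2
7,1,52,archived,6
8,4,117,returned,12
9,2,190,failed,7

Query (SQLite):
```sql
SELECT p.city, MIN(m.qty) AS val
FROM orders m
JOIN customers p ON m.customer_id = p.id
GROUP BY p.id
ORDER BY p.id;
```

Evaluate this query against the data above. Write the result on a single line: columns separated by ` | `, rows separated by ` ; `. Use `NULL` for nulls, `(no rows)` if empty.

Macau | 3 ; Delhi | 7 ; Austin | 2 ; Delhi | 1

Join each orders row to its customers via customer_id.
Group joined rows by customers.id; compute MIN(m.qty) per group.
  1: ids {3, 7} → MIN(m.qty)=3
  2: ids {9} → MIN(m.qty)=7
  3: ids {6} → MIN(m.qty)=2
  4: ids {1, 2, 4, 5, 8} → MIN(m.qty)=1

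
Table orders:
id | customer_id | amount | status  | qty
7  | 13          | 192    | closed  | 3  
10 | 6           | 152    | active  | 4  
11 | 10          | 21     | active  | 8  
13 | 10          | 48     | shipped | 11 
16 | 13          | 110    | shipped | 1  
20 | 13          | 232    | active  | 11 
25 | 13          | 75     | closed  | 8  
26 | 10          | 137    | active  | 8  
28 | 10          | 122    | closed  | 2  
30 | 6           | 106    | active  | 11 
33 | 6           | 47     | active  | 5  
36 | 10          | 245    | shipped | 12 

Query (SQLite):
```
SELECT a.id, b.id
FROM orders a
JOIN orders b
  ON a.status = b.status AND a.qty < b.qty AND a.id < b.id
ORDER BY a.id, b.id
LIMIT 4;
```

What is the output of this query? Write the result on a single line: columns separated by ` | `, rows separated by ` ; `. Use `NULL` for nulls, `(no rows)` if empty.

Pairs (a,b) with same status, a.qty < b.qty, a.id < b.id.
status groups: active:{10,11,20,26,30,33} closed:{7,25,28} shipped:{13,16,36}
Ordered by (a.id, b.id); first 4.

7 | 25 ; 10 | 11 ; 10 | 20 ; 10 | 26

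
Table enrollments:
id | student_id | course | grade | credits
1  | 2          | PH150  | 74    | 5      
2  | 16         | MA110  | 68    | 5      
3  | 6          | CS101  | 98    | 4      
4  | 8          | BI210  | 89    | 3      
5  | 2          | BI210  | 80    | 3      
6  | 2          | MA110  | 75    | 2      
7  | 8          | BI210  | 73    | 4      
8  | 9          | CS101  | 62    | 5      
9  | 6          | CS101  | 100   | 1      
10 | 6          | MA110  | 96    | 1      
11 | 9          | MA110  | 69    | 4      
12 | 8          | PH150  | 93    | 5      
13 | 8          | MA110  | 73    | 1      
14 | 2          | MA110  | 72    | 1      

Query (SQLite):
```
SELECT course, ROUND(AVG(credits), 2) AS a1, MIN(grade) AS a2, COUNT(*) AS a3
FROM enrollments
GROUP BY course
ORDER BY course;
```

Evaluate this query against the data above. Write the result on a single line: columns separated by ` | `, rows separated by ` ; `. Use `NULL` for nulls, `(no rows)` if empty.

BI210 | 3.33 | 73 | 3 ; CS101 | 3.33 | 62 | 3 ; MA110 | 2.33 | 68 | 6 ; PH150 | 5 | 74 | 2

Group enrollments by course.
Per group compute: ROUND(AVG(credits), 2), MIN(grade), COUNT(*).
  BI210: ids {4, 5, 7} → ROUND(AVG(credits), 2)=3.33, MIN(grade)=73, COUNT(*)=3
  CS101: ids {3, 8, 9} → ROUND(AVG(credits), 2)=3.33, MIN(grade)=62, COUNT(*)=3
  MA110: ids {2, 6, 10, 11, 13, 14} → ROUND(AVG(credits), 2)=2.33, MIN(grade)=68, COUNT(*)=6
  PH150: ids {1, 12} → ROUND(AVG(credits), 2)=5, MIN(grade)=74, COUNT(*)=2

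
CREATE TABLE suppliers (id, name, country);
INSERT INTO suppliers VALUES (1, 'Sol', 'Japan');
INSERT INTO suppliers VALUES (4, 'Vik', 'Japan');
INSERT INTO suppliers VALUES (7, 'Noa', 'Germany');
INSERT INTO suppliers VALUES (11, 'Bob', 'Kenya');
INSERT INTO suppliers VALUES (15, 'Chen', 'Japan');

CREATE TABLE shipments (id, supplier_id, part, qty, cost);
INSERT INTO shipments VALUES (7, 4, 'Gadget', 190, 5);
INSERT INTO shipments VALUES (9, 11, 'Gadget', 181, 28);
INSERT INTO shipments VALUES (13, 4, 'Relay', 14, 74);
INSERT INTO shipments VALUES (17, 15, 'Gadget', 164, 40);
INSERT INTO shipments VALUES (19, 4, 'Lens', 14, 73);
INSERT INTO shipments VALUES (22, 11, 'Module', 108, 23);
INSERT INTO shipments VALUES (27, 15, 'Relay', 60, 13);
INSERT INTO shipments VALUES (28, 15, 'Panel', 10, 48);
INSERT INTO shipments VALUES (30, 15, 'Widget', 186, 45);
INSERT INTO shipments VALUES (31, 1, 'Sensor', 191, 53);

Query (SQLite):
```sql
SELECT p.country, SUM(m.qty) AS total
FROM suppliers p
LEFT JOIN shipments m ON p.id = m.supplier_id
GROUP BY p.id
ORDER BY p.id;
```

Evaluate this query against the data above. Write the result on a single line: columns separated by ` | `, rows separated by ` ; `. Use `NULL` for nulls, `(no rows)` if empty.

LEFT JOIN keeps every suppliers row; unmatched ones get NULL for shipments columns.
Group by suppliers.id and compute SUM(m.qty). SUM over an all-NULL group is NULL.
  1: ids {31} → SUM(m.qty)=191
  4: ids {7, 13, 19} → SUM(m.qty)=218
  7: ids {—} → SUM(m.qty)=NULL
  11: ids {9, 22} → SUM(m.qty)=289
  15: ids {17, 27, 28, 30} → SUM(m.qty)=420

Japan | 191 ; Japan | 218 ; Germany | NULL ; Kenya | 289 ; Japan | 420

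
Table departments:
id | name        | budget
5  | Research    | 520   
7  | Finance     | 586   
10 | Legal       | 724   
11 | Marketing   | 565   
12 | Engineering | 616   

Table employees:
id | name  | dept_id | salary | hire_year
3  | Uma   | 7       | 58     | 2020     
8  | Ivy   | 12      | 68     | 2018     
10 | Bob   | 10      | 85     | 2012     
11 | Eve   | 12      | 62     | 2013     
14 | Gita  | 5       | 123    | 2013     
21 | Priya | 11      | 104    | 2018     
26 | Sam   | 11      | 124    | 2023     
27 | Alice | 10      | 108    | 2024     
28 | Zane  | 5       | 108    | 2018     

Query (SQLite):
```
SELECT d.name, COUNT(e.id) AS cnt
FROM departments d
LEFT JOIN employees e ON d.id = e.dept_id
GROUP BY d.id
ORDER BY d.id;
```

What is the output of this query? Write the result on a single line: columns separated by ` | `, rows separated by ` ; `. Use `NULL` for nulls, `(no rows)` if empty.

Research | 2 ; Finance | 1 ; Legal | 2 ; Marketing | 2 ; Engineering | 2

LEFT JOIN keeps every departments row; unmatched ones get NULL for employees columns.
Group by departments.id and compute COUNT(e.id). COUNT(col) of an all-NULL group is 0.
  5: ids {14, 28} → COUNT(e.id)=2
  7: ids {3} → COUNT(e.id)=1
  10: ids {10, 27} → COUNT(e.id)=2
  11: ids {21, 26} → COUNT(e.id)=2
  12: ids {8, 11} → COUNT(e.id)=2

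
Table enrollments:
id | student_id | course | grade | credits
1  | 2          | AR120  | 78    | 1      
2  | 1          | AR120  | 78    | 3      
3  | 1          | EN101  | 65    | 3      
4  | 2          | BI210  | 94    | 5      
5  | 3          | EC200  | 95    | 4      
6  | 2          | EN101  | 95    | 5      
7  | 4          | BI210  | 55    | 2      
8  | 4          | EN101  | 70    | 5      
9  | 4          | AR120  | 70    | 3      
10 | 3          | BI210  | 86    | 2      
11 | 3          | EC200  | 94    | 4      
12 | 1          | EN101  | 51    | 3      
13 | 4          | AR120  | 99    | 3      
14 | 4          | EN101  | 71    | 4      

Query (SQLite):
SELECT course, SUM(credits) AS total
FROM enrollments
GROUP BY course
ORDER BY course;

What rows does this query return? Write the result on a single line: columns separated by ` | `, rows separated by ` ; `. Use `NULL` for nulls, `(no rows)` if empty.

Partition enrollments by course; compute SUM(credits) within each group.
  AR120: ids {1, 2, 9, 13} → SUM(credits)=10
  BI210: ids {4, 7, 10} → SUM(credits)=9
  EC200: ids {5, 11} → SUM(credits)=8
  EN101: ids {3, 6, 8, 12, 14} → SUM(credits)=20

AR120 | 10 ; BI210 | 9 ; EC200 | 8 ; EN101 | 20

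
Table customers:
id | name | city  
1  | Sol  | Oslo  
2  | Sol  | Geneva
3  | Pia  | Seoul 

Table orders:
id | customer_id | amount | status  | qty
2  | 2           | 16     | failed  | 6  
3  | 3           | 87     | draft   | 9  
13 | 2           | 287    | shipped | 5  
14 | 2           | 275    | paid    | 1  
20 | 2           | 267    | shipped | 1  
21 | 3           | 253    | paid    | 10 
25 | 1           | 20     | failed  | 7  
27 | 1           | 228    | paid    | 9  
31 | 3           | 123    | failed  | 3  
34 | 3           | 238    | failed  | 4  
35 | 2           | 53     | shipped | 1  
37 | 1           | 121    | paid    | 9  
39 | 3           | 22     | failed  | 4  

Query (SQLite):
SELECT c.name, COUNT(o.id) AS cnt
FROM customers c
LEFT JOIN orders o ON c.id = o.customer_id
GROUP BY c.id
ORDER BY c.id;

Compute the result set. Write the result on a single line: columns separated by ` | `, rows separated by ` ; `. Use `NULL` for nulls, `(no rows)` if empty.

Sol | 3 ; Sol | 5 ; Pia | 5

LEFT JOIN keeps every customers row; unmatched ones get NULL for orders columns.
Group by customers.id and compute COUNT(o.id). COUNT(col) of an all-NULL group is 0.
  1: ids {25, 27, 37} → COUNT(o.id)=3
  2: ids {2, 13, 14, 20, 35} → COUNT(o.id)=5
  3: ids {3, 21, 31, 34, 39} → COUNT(o.id)=5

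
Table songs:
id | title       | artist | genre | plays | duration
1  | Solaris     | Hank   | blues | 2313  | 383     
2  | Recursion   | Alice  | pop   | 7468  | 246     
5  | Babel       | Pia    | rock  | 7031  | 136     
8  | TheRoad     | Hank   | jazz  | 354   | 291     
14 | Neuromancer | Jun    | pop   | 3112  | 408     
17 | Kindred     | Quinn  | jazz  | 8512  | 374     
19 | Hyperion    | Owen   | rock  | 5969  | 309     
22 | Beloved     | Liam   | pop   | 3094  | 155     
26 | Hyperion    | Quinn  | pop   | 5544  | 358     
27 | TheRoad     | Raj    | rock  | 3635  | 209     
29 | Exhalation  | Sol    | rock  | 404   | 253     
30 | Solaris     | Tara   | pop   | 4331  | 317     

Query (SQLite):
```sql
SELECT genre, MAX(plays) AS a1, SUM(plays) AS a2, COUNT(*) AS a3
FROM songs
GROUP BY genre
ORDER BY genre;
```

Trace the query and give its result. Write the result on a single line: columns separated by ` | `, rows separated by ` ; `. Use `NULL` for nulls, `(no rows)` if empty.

blues | 2313 | 2313 | 1 ; jazz | 8512 | 8866 | 2 ; pop | 7468 | 23549 | 5 ; rock | 7031 | 17039 | 4

Group songs by genre.
Per group compute: MAX(plays), SUM(plays), COUNT(*).
  blues: ids {1} → MAX(plays)=2313, SUM(plays)=2313, COUNT(*)=1
  jazz: ids {8, 17} → MAX(plays)=8512, SUM(plays)=8866, COUNT(*)=2
  pop: ids {2, 14, 22, 26, 30} → MAX(plays)=7468, SUM(plays)=23549, COUNT(*)=5
  rock: ids {5, 19, 27, 29} → MAX(plays)=7031, SUM(plays)=17039, COUNT(*)=4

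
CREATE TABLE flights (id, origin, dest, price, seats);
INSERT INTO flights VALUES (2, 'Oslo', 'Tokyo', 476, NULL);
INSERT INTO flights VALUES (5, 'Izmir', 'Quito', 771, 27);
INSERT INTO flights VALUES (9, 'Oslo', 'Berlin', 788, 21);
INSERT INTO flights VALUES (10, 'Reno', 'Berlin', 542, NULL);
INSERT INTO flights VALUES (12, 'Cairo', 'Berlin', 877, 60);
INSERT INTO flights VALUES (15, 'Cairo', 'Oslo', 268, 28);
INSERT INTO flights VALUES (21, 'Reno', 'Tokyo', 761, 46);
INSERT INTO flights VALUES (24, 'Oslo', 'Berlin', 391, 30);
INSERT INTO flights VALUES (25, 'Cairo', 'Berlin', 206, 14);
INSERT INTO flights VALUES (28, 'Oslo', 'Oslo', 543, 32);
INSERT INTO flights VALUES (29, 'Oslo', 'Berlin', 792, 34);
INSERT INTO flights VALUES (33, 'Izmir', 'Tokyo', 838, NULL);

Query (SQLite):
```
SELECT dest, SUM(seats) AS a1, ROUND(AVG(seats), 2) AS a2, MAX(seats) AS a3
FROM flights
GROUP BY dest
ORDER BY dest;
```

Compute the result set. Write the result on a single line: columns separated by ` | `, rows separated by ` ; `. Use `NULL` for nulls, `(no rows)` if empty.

Group flights by dest.
Per group compute: SUM(seats), ROUND(AVG(seats), 2), MAX(seats).
  Berlin: ids {9, 10, 12, 24, 25, 29} → SUM(seats)=159, ROUND(AVG(seats), 2)=31.8, MAX(seats)=60
  Oslo: ids {15, 28} → SUM(seats)=60, ROUND(AVG(seats), 2)=30, MAX(seats)=32
  Quito: ids {5} → SUM(seats)=27, ROUND(AVG(seats), 2)=27, MAX(seats)=27
  Tokyo: ids {2, 21, 33} → SUM(seats)=46, ROUND(AVG(seats), 2)=46, MAX(seats)=46

Berlin | 159 | 31.8 | 60 ; Oslo | 60 | 30 | 32 ; Quito | 27 | 27 | 27 ; Tokyo | 46 | 46 | 46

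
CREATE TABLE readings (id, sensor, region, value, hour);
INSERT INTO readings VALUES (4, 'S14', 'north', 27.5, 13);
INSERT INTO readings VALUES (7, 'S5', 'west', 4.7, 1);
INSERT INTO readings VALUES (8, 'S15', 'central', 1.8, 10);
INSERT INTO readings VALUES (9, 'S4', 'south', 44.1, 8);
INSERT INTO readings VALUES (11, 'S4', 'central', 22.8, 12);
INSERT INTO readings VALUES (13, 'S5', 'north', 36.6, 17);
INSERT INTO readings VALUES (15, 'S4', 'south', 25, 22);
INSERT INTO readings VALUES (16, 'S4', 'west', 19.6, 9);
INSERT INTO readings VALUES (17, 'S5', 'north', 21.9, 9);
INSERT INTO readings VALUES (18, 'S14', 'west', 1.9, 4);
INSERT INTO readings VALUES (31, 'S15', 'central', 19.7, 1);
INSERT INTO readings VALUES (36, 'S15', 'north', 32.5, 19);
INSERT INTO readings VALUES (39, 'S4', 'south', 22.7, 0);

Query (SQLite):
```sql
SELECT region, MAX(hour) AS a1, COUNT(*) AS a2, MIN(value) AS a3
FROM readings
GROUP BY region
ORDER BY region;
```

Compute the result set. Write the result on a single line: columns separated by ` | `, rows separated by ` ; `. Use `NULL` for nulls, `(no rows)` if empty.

central | 12 | 3 | 1.8 ; north | 19 | 4 | 21.9 ; south | 22 | 3 | 22.7 ; west | 9 | 3 | 1.9

Group readings by region.
Per group compute: MAX(hour), COUNT(*), MIN(value).
  central: ids {8, 11, 31} → MAX(hour)=12, COUNT(*)=3, MIN(value)=1.8
  north: ids {4, 13, 17, 36} → MAX(hour)=19, COUNT(*)=4, MIN(value)=21.9
  south: ids {9, 15, 39} → MAX(hour)=22, COUNT(*)=3, MIN(value)=22.7
  west: ids {7, 16, 18} → MAX(hour)=9, COUNT(*)=3, MIN(value)=1.9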